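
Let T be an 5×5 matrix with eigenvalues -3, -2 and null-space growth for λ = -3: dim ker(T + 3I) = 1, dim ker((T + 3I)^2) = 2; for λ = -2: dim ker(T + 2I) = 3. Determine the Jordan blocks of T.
Jordan blocks: (-3, 2), (-2, 1), (-2, 1), (-2, 1)

λ = -3: successive nullity increments [1, 1] count blocks of size ≥ k; block sizes are [2].
λ = -2: successive nullity increments [3] count blocks of size ≥ k; block sizes are [1, 1, 1].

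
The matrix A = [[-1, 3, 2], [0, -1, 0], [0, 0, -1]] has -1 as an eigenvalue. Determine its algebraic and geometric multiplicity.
algebraic multiplicity 3, geometric multiplicity 2

The characteristic polynomial is (x + 1)^3, so the factor x + 1 appears with exponent 3: the algebraic multiplicity is 3.

rank(A + I) = 1, so the eigenspace has dimension 3 - 1 = 2: the geometric multiplicity is 2.

Since 2 < 3, A is not diagonalizable.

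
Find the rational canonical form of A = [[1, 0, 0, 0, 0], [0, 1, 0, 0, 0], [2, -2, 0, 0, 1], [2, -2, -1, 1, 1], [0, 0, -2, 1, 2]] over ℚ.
The invariant factors of A (the non-unit diagonal entries of the Smith normal form of xI - A over ℚ[x]) are x - 1, x - 1, (x - 1)^3, each dividing the next. The characteristic polynomial is their product, (x - 1)^5.

The rational canonical form is the block-diagonal matrix of companion matrices C(f_i):
R = [[1, 0, 0, 0, 0], [0, 1, 0, 0, 0], [0, 0, 0, 0, 1], [0, 0, 1, 0, -3], [0, 0, 0, 1, 3]].

R = [[1, 0, 0, 0, 0], [0, 1, 0, 0, 0], [0, 0, 0, 0, 1], [0, 0, 1, 0, -3], [0, 0, 0, 1, 3]]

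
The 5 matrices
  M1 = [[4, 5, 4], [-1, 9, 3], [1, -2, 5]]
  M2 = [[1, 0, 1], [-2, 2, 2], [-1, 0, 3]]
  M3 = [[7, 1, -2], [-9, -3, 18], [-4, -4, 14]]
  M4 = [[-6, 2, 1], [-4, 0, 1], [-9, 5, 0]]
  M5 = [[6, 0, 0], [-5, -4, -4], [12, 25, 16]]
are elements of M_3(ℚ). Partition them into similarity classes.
Characteristic polynomials: χ_{M1} = (x - 6)^3, χ_{M2} = (x - 2)^3, χ_{M3} = (x - 6)^3, χ_{M4} = (x + 2)^3, χ_{M5} = (x - 6)^3.

{M1, M5}: invariant factors (x - 6)^3.

{M2}: invariant factors x - 2, (x - 2)^2.

{M3}: invariant factors x - 6, (x - 6)^2.

{M4}: invariant factors (x + 2)^3.

Matrices are similar if and only if their invariant-factor lists agree; the partition into similarity classes is {M1, M5}, {M2}, {M3}, {M4}.

4 classes: {M1, M5}, {M2}, {M3}, {M4}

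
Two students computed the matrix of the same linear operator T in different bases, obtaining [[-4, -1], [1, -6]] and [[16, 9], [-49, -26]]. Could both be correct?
Two matrices over a field are similar if and only if they have the same invariant factors.

Both A and B have characteristic polynomial (x + 5)^2 and minimal polynomial (x + 5)^2. Computing further, both have invariant factors (x + 5)^2. Hence A and B are similar.

Yes.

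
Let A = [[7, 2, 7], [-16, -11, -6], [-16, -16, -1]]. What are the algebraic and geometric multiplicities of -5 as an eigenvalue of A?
The characteristic polynomial is (x - 5)(x + 5)^2, so the factor x + 5 appears with exponent 2: the algebraic multiplicity is 2.

rank(A + 5I) = 2, so the eigenspace has dimension 3 - 2 = 1: the geometric multiplicity is 1.

Since 1 < 2, A is not diagonalizable.

algebraic multiplicity 2, geometric multiplicity 1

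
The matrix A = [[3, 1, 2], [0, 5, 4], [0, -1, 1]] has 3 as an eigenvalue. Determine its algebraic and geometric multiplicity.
The characteristic polynomial is (x - 3)^3, so the factor x - 3 appears with exponent 3: the algebraic multiplicity is 3.

rank(A - 3I) = 1, so the eigenspace has dimension 3 - 1 = 2: the geometric multiplicity is 2.

Since 2 < 3, A is not diagonalizable.

algebraic multiplicity 3, geometric multiplicity 2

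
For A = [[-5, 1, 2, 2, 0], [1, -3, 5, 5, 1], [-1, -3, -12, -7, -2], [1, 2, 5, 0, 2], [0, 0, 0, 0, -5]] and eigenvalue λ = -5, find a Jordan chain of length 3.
We seek v_1 ∈ ker((A + 5I)^3) \ ker((A + 5I)^2), then set v_{i+1} = (A + 5I) v_i.

One such chain is v_1 = [[-1, -4, 6, -4, 0]]^T, v_2 = [[0, 1, -1, 1, 0]]^T, v_3 = [[1, 2, -3, 2, 0]]^T. Check: (A + 5I) v_3 = [[0, 0, 0, 0, 0]]^T = 0.

v_1 = [[-1, -4, 6, -4, 0]]^T, v_2 = [[0, 1, -1, 1, 0]]^T, v_3 = [[1, 2, -3, 2, 0]]^T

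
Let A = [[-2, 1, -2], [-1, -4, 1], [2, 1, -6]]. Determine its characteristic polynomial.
xI - A = [[x + 2, -1, 2], [1, x + 4, -1], [-2, -1, x + 6]].

Expanding det(xI - A) along the first row:
det(xI - A) = + (x + 2)·det([[x + 4, -1], [-1, x + 6]]) - (-1)·det([[1, -1], [-2, x + 6]]) + (2)·det([[1, x + 4], [-2, -1]]).

Evaluating gives χ_A(x) = x^3 + 12x^2 + 48x + 64 = (x + 4)^3.

χ_A(x) = (x + 4)^3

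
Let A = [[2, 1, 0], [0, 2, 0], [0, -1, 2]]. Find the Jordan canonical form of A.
The characteristic polynomial is det(xI - A) = (x - 2)^3, so the eigenvalues are 2 (algebraic multiplicity 3).

For λ = 2: rank(A - 2I) = 1, rank((A - 2I)^2) = 0. The eigenspace has dimension 3 - 1 = 2, so there are 2 Jordan blocks; the rank sequence gives block sizes [2, 1].

Assembling the blocks gives the Jordan form J above.

J = [[2, 1, 0], [0, 2, 0], [0, 0, 2]]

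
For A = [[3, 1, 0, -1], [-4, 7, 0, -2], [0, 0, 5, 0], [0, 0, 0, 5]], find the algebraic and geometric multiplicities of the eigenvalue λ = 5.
The characteristic polynomial is (x - 5)^4, so the factor x - 5 appears with exponent 4: the algebraic multiplicity is 4.

rank(A - 5I) = 1, so the eigenspace has dimension 4 - 1 = 3: the geometric multiplicity is 3.

Since 3 < 4, A is not diagonalizable.

algebraic multiplicity 4, geometric multiplicity 3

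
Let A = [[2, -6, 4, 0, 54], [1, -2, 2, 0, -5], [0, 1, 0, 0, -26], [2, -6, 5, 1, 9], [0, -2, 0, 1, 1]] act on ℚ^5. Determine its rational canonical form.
R = [[0, 0, 0, 0, 12], [1, 0, 0, 0, -5], [0, 1, 0, 0, -26], [0, 0, 1, 0, 18], [0, 0, 0, 1, 2]]

The invariant factors of A (the non-unit diagonal entries of the Smith normal form of xI - A over ℚ[x]) are (x - 1)^2(x + 4)(x^2 - 4x - 3), each dividing the next. The characteristic polynomial is their product, (x - 1)^2(x + 4)(x^2 - 4x - 3).

The rational canonical form is the block-diagonal matrix of companion matrices C(f_i):
R = [[0, 0, 0, 0, 12], [1, 0, 0, 0, -5], [0, 1, 0, 0, -26], [0, 0, 1, 0, 18], [0, 0, 0, 1, 2]].

Note the characteristic polynomial does not split into linear factors over ℚ, so A has no Jordan form over ℚ; the rational canonical form exists over any field.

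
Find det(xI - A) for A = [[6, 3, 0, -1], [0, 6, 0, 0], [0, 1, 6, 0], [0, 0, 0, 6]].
χ_A(x) = (x - 6)^4

xI - A = [[x - 6, -3, 0, 1], [0, x - 6, 0, 0], [0, -1, x - 6, 0], [0, 0, 0, x - 6]].

Expanding det(xI - A) along the first row:
det(xI - A) = + (x - 6)·det([[x - 6, 0, 0], [-1, x - 6, 0], [0, 0, x - 6]]) - (-3)·det([[0, 0, 0], [0, x - 6, 0], [0, 0, x - 6]]) + (0)·det([[0, x - 6, 0], [0, -1, 0], [0, 0, x - 6]]) - (1)·det([[0, x - 6, 0], [0, -1, x - 6], [0, 0, 0]]).

Evaluating gives χ_A(x) = x^4 - 24x^3 + 216x^2 - 864x + 1296 = (x - 6)^4.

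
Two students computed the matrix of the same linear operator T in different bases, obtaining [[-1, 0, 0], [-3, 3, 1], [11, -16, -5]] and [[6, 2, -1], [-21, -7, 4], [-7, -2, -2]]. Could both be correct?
Two matrices over a field are similar if and only if they have the same invariant factors.

Both A and B have characteristic polynomial (x + 1)^3 and minimal polynomial (x + 1)^3. Computing further, both have invariant factors (x + 1)^3. Hence A and B are similar.

Yes.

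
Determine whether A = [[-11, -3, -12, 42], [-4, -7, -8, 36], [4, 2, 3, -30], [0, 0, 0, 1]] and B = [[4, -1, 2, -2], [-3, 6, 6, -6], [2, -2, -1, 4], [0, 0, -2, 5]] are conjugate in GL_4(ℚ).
No.

trace(A) = -14 but trace(B) = 14. The trace is a similarity invariant, so A and B are not similar.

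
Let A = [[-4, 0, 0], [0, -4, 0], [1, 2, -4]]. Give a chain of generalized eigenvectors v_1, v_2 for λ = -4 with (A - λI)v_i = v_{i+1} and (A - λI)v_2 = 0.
v_1 = [[-1, 1, 1]]^T, v_2 = [[0, 0, 1]]^T

We seek v_1 ∈ ker((A + 4I)^2) \ ker(A + 4I), then set v_{i+1} = (A + 4I) v_i.

One such chain is v_1 = [[-1, 1, 1]]^T, v_2 = [[0, 0, 1]]^T. Check: (A + 4I) v_2 = [[0, 0, 0]]^T = 0.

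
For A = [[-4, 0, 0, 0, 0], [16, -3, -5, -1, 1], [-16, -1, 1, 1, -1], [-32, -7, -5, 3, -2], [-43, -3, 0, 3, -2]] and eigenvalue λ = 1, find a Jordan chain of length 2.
v_1 = [[0, -1, 1, 3, 3]]^T, v_2 = [[0, -1, 1, 2, 3]]^T

We seek v_1 ∈ ker((A - I)^2) \ ker(A - I), then set v_{i+1} = (A - I) v_i.

One such chain is v_1 = [[0, -1, 1, 3, 3]]^T, v_2 = [[0, -1, 1, 2, 3]]^T. Check: (A - I) v_2 = [[0, 0, 0, 0, 0]]^T = 0.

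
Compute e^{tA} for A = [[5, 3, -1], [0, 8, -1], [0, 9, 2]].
A has Jordan form J = [[5, 1, 0], [0, 5, 0], [0, 0, 5]] with A = PJP^{-1}, so e^{tA} = P e^{tJ} P^{-1}.

For a Jordan block J_k(λ), e^{tJ_k(λ)} = e^{λt} · (I + tN + t^2 N^2/2! + ... + t^{k-1} N^{k-1}/(k-1)!) where N is the nilpotent superdiagonal part.

Assembling the blocks and conjugating back gives the entries of e^{tA} as shown above.

e^{tA} = [[e^{5*t}, 3*t*e^{5*t}, -t*e^{5*t}], [0, (3*t + 1)*e^{5*t}, -t*e^{5*t}], [0, 9*t*e^{5*t}, (1 - 3*t)*e^{5*t}]]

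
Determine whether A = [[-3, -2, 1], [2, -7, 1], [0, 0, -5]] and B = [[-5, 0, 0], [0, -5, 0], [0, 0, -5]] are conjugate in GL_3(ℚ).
Both have characteristic polynomial (x + 5)^3, but the minimal polynomial of A is (x + 5)^2 while the minimal polynomial of B is x + 5. The minimal polynomial is a similarity invariant, so A and B are not similar.

No.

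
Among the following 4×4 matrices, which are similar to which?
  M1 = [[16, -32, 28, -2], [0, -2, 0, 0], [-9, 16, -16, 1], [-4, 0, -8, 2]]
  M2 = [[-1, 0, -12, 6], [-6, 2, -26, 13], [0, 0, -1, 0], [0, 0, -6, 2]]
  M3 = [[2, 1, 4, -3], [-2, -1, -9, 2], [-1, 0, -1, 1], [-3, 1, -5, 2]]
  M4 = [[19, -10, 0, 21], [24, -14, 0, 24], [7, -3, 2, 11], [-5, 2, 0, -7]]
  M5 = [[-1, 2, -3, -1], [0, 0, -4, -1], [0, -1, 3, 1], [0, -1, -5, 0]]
4 classes: {M1}, {M2}, {M3, M5}, {M4}

Characteristic polynomials: χ_{M1} = (x - 2)^2(x + 2)^2, χ_{M2} = (x - 2)^2(x + 1)^2, χ_{M3} = (x - 2)^2(x + 1)^2, χ_{M4} = (x - 2)^2(x + 2)^2, χ_{M5} = (x - 2)^2(x + 1)^2.

{M1}: invariant factors x + 2, (x - 2)^2(x + 2).

{M2}: invariant factors x + 1, (x - 2)^2(x + 1).

{M3, M5}: invariant factors (x - 2)^2(x + 1)^2.

{M4}: invariant factors (x - 2)^2(x + 2)^2.

Matrices are similar if and only if their invariant-factor lists agree; the partition into similarity classes is {M1}, {M2}, {M3, M5}, {M4}.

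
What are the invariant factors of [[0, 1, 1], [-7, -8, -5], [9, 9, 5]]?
The Jordan structure of A has elementary divisors (x + 1)^3. Arranging the block sizes at each eigenvalue in decreasing order and taking row products gives the invariant factors.

Invariant factors (smallest first, each dividing the next): (x + 1)^3.

Check: the last factor (x + 1)^3 is the minimal polynomial, and the product (x + 1)^3 is the characteristic polynomial.

(x + 1)^3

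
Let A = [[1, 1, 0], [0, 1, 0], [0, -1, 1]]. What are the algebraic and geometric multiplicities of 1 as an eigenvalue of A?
The characteristic polynomial is (x - 1)^3, so the factor x - 1 appears with exponent 3: the algebraic multiplicity is 3.

rank(A - I) = 1, so the eigenspace has dimension 3 - 1 = 2: the geometric multiplicity is 2.

Since 2 < 3, A is not diagonalizable.

algebraic multiplicity 3, geometric multiplicity 2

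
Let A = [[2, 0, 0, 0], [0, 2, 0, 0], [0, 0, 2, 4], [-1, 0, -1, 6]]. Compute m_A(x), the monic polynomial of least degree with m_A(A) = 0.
The characteristic polynomial factors as (x - 4)^2(x - 2)^2. The minimal polynomial is ∏(x - λ)^{k_λ} where k_λ is the size of the largest Jordan block at λ.

For λ = 2: rank(A - 2I) = 2, and the largest Jordan block has size 1 (the smallest k with rank((A - 2I)^k) = rank((A - 2I)^(k+1))).
For λ = 4: rank(A - 4I) = 3, and the largest Jordan block has size 2 (the smallest k with rank((A - 4I)^k) = rank((A - 4I)^(k+1))).

So m_A(x) = (x - 4)^2(x - 2).

m_A(x) = (x - 4)^2(x - 2)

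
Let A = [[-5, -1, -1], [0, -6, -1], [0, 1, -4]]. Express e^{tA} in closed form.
A has Jordan form J = [[-5, 1, 0], [0, -5, 0], [0, 0, -5]] with A = PJP^{-1}, so e^{tA} = P e^{tJ} P^{-1}.

For a Jordan block J_k(λ), e^{tJ_k(λ)} = e^{λt} · (I + tN + t^2 N^2/2! + ... + t^{k-1} N^{k-1}/(k-1)!) where N is the nilpotent superdiagonal part.

Assembling the blocks and conjugating back gives the entries of e^{tA} as shown above.

e^{tA} = [[e^{-5*t}, -t*e^{-5*t}, -t*e^{-5*t}], [0, (1 - t)*e^{-5*t}, -t*e^{-5*t}], [0, t*e^{-5*t}, (t + 1)*e^{-5*t}]]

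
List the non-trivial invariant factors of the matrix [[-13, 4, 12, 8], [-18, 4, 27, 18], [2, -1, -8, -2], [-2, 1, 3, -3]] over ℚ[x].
x + 5, x + 5, (x + 5)^2

The Jordan structure of A has elementary divisors (x + 5)^2, (x + 5), (x + 5). Arranging the block sizes at each eigenvalue in decreasing order and taking row products gives the invariant factors.

Invariant factors (smallest first, each dividing the next): x + 5, x + 5, (x + 5)^2.

Check: the last factor (x + 5)^2 is the minimal polynomial, and the product (x + 5)^4 is the characteristic polynomial.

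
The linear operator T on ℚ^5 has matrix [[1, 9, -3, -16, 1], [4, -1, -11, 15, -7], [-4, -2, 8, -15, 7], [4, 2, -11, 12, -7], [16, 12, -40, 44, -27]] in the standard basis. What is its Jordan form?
The characteristic polynomial is det(xI - A) = (x - 1)^2(x + 3)^3, so the eigenvalues are -3 (algebraic multiplicity 3), 1 (algebraic multiplicity 2).

For λ = -3: rank(A + 3I) = 3, rank((A + 3I)^2) = 2. The eigenspace has dimension 5 - 3 = 2, so there are 2 Jordan blocks; the rank sequence gives block sizes [2, 1].

For λ = 1: rank(A - I) = 4, rank((A - I)^2) = 3. The eigenspace has dimension 5 - 4 = 1, so there is 1 Jordan block; the rank sequence gives block sizes [2].

Assembling the blocks gives the Jordan form J above.

J = [[-3, 1, 0, 0, 0], [0, -3, 0, 0, 0], [0, 0, -3, 0, 0], [0, 0, 0, 1, 1], [0, 0, 0, 0, 1]]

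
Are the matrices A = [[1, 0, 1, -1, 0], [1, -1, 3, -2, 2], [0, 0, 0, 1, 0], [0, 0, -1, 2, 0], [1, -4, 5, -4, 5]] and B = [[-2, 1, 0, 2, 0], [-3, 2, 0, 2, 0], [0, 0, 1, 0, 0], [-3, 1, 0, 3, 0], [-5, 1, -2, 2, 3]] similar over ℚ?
Both have characteristic polynomial (x - 3)(x - 1)^4 and minimal polynomial (x - 3)(x - 1)^2. But rank(A - I) = 3 for A while rank(B - I) = 2 for B, so the number of Jordan blocks at λ = 1 differs. A and B are not similar.

No.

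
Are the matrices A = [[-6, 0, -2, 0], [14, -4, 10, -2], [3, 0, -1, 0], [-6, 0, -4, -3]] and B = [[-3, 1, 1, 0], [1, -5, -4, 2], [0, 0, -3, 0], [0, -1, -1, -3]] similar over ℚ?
Both have characteristic polynomial (x + 3)^2(x + 4)^2, but the minimal polynomial of A is (x + 3)(x + 4) while the minimal polynomial of B is (x + 3)(x + 4)^2. The minimal polynomial is a similarity invariant, so A and B are not similar.

No.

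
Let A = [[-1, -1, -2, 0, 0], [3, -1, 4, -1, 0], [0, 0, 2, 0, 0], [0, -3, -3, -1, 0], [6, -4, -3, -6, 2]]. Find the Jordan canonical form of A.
J = [[-1, 1, 0, 0, 0], [0, -1, 1, 0, 0], [0, 0, -1, 0, 0], [0, 0, 0, 2, 1], [0, 0, 0, 0, 2]]

The characteristic polynomial is det(xI - A) = (x - 2)^2(x + 1)^3, so the eigenvalues are -1 (algebraic multiplicity 3), 2 (algebraic multiplicity 2).

For λ = -1: rank(A + I) = 4, rank((A + I)^2) = 3, rank((A + I)^3) = 2. The eigenspace has dimension 5 - 4 = 1, so there is 1 Jordan block; the rank sequence gives block sizes [3].

For λ = 2: rank(A - 2I) = 4, rank((A - 2I)^2) = 3. The eigenspace has dimension 5 - 4 = 1, so there is 1 Jordan block; the rank sequence gives block sizes [2].

Assembling the blocks gives the Jordan form J above.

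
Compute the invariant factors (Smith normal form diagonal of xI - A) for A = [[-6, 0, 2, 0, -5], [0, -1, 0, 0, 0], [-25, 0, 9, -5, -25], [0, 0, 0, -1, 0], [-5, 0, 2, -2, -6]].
The Jordan structure of A has elementary divisors (x + 1)^2, (x + 1)^2, (x + 1). Arranging the block sizes at each eigenvalue in decreasing order and taking row products gives the invariant factors.

Invariant factors (smallest first, each dividing the next): x + 1, (x + 1)^2, (x + 1)^2.

Check: the last factor (x + 1)^2 is the minimal polynomial, and the product (x + 1)^5 is the characteristic polynomial.

x + 1, (x + 1)^2, (x + 1)^2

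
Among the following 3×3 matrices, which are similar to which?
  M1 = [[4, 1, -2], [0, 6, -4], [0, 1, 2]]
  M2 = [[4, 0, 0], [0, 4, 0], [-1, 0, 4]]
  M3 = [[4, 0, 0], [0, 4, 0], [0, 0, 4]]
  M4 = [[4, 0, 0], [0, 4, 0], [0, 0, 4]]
Characteristic polynomials: χ_{M1} = (x - 4)^3, χ_{M2} = (x - 4)^3, χ_{M3} = (x - 4)^3, χ_{M4} = (x - 4)^3.

{M1, M2}: invariant factors x - 4, (x - 4)^2.

{M3, M4}: invariant factors x - 4, x - 4, x - 4.

Matrices are similar if and only if their invariant-factor lists agree; the partition into similarity classes is {M1, M2}, {M3, M4}.

2 classes: {M1, M2}, {M3, M4}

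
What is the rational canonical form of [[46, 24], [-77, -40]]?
The invariant factors of A (the non-unit diagonal entries of the Smith normal form of xI - A over ℚ[x]) are (x - 4)(x - 2), each dividing the next. The characteristic polynomial is their product, (x - 4)(x - 2).

The rational canonical form is the block-diagonal matrix of companion matrices C(f_i):
R = [[0, -8], [1, 6]].

R = [[0, -8], [1, 6]]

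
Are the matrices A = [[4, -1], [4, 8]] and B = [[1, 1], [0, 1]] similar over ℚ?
No.

trace(A) = 12 but trace(B) = 2. The trace is a similarity invariant, so A and B are not similar.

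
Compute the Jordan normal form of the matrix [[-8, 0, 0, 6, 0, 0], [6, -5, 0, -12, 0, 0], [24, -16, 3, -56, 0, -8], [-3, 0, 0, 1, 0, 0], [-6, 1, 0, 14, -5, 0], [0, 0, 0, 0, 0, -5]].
J = [[-5, 1, 0, 0, 0, 0], [0, -5, 0, 0, 0, 0], [0, 0, -5, 0, 0, 0], [0, 0, 0, -5, 0, 0], [0, 0, 0, 0, -2, 0], [0, 0, 0, 0, 0, 3]]

The characteristic polynomial is det(xI - A) = (x - 3)(x + 2)(x + 5)^4, so the eigenvalues are -5 (algebraic multiplicity 4), -2 (algebraic multiplicity 1), 3 (algebraic multiplicity 1).

For λ = -5: rank(A + 5I) = 3, rank((A + 5I)^2) = 2. The eigenspace has dimension 6 - 3 = 3, so there are 3 Jordan blocks; the rank sequence gives block sizes [2, 1, 1].

For λ = -2: algebraic multiplicity 1 gives one 1×1 block.

For λ = 3: algebraic multiplicity 1 gives one 1×1 block.

Assembling the blocks gives the Jordan form J above.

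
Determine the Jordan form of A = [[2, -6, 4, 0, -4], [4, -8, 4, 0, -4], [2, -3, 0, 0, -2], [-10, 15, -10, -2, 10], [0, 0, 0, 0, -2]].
J = [[-2, 1, 0, 0, 0], [0, -2, 0, 0, 0], [0, 0, -2, 0, 0], [0, 0, 0, -2, 0], [0, 0, 0, 0, -2]]

The characteristic polynomial is det(xI - A) = (x + 2)^5, so the eigenvalues are -2 (algebraic multiplicity 5).

For λ = -2: rank(A + 2I) = 1, rank((A + 2I)^2) = 0. The eigenspace has dimension 5 - 1 = 4, so there are 4 Jordan blocks; the rank sequence gives block sizes [2, 1, 1, 1].

Assembling the blocks gives the Jordan form J above.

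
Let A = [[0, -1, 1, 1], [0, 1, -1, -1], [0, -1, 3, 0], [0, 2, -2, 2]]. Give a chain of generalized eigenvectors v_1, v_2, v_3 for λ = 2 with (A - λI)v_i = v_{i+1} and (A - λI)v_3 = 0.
We seek v_1 ∈ ker((A - 2I)^3) \ ker((A - 2I)^2), then set v_{i+1} = (A - 2I) v_i.

One such chain is v_1 = [[0, 0, 0, 1]]^T, v_2 = [[1, -1, 0, 0]]^T, v_3 = [[-1, 1, 1, -2]]^T. Check: (A - 2I) v_3 = [[0, 0, 0, 0]]^T = 0.

v_1 = [[0, 0, 0, 1]]^T, v_2 = [[1, -1, 0, 0]]^T, v_3 = [[-1, 1, 1, -2]]^T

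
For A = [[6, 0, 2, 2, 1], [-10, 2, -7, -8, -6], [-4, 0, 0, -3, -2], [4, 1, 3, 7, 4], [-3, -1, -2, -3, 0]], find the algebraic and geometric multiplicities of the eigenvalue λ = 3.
algebraic multiplicity 5, geometric multiplicity 2

The characteristic polynomial is (x - 3)^5, so the factor x - 3 appears with exponent 5: the algebraic multiplicity is 5.

rank(A - 3I) = 3, so the eigenspace has dimension 5 - 3 = 2: the geometric multiplicity is 2.

Since 2 < 5, A is not diagonalizable.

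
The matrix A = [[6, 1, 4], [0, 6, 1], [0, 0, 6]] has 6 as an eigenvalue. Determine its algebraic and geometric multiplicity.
algebraic multiplicity 3, geometric multiplicity 1

The characteristic polynomial is (x - 6)^3, so the factor x - 6 appears with exponent 3: the algebraic multiplicity is 3.

rank(A - 6I) = 2, so the eigenspace has dimension 3 - 2 = 1: the geometric multiplicity is 1.

Since 1 < 3, A is not diagonalizable.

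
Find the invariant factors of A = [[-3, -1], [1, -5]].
(x + 4)^2

The Jordan structure of A has elementary divisors (x + 4)^2. Arranging the block sizes at each eigenvalue in decreasing order and taking row products gives the invariant factors.

Invariant factors (smallest first, each dividing the next): (x + 4)^2.

Check: the last factor (x + 4)^2 is the minimal polynomial, and the product (x + 4)^2 is the characteristic polynomial.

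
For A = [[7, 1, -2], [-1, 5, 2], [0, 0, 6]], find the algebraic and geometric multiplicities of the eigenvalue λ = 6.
The characteristic polynomial is (x - 6)^3, so the factor x - 6 appears with exponent 3: the algebraic multiplicity is 3.

rank(A - 6I) = 1, so the eigenspace has dimension 3 - 1 = 2: the geometric multiplicity is 2.

Since 2 < 3, A is not diagonalizable.

algebraic multiplicity 3, geometric multiplicity 2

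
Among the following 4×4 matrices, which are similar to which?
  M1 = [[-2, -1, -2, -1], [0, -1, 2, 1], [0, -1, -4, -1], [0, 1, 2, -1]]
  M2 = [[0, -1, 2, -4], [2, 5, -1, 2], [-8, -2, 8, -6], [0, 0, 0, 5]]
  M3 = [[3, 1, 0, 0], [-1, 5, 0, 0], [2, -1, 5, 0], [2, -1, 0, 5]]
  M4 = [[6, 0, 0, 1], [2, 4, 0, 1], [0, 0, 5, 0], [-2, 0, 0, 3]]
3 classes: {M1}, {M2, M3}, {M4}

Characteristic polynomials: χ_{M1} = (x + 2)^4, χ_{M2} = (x - 5)^2(x - 4)^2, χ_{M3} = (x - 5)^2(x - 4)^2, χ_{M4} = (x - 5)^2(x - 4)^2.

{M1}: invariant factors x + 2, x + 2, (x + 2)^2.

{M2, M3}: invariant factors x - 5, (x - 5)(x - 4)^2.

{M4}: invariant factors (x - 5)(x - 4), (x - 5)(x - 4).

Matrices are similar if and only if their invariant-factor lists agree; the partition into similarity classes is {M1}, {M2, M3}, {M4}.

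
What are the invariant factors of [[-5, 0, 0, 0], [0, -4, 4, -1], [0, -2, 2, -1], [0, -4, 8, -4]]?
x + 2, (x + 2)^2(x + 5)

The Jordan structure of A has elementary divisors (x + 5), (x + 2)^2, (x + 2). Arranging the block sizes at each eigenvalue in decreasing order and taking row products gives the invariant factors.

Invariant factors (smallest first, each dividing the next): x + 2, (x + 2)^2(x + 5).

Check: the last factor (x + 2)^2(x + 5) is the minimal polynomial, and the product (x + 2)^3(x + 5) is the characteristic polynomial.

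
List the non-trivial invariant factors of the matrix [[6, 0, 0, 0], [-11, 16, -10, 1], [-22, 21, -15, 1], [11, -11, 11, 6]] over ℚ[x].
x - 6, (x - 6)^2(x + 5)

The Jordan structure of A has elementary divisors (x + 5), (x - 6)^2, (x - 6). Arranging the block sizes at each eigenvalue in decreasing order and taking row products gives the invariant factors.

Invariant factors (smallest first, each dividing the next): x - 6, (x - 6)^2(x + 5).

Check: the last factor (x - 6)^2(x + 5) is the minimal polynomial, and the product (x - 6)^3(x + 5) is the characteristic polynomial.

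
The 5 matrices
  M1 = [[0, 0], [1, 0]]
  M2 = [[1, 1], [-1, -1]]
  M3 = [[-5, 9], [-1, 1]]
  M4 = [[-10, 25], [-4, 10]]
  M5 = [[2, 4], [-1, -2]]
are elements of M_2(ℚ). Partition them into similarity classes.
2 classes: {M1, M2, M4, M5}, {M3}

Characteristic polynomials: χ_{M1} = x^2, χ_{M2} = x^2, χ_{M3} = (x + 2)^2, χ_{M4} = x^2, χ_{M5} = x^2.

{M1, M2, M4, M5}: invariant factors x^2.

{M3}: invariant factors (x + 2)^2.

Matrices are similar if and only if their invariant-factor lists agree; the partition into similarity classes is {M1, M2, M4, M5}, {M3}.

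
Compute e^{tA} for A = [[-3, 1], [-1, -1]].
e^{tA} = [[(1 - t)*e^{-2*t}, t*e^{-2*t}], [-t*e^{-2*t}, (t + 1)*e^{-2*t}]]

A has Jordan form J = [[-2, 1], [0, -2]] with A = PJP^{-1}, so e^{tA} = P e^{tJ} P^{-1}.

For a Jordan block J_k(λ), e^{tJ_k(λ)} = e^{λt} · (I + tN + t^2 N^2/2! + ... + t^{k-1} N^{k-1}/(k-1)!) where N is the nilpotent superdiagonal part.

Assembling the blocks and conjugating back gives the entries of e^{tA} as shown above.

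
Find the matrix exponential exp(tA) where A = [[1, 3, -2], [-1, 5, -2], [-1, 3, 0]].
e^{tA} = [[(1 - t)*e^{2*t}, 3*t*e^{2*t}, -2*t*e^{2*t}], [-t*e^{2*t}, (3*t + 1)*e^{2*t}, -2*t*e^{2*t}], [-t*e^{2*t}, 3*t*e^{2*t}, (1 - 2*t)*e^{2*t}]]

A has Jordan form J = [[2, 1, 0], [0, 2, 0], [0, 0, 2]] with A = PJP^{-1}, so e^{tA} = P e^{tJ} P^{-1}.

For a Jordan block J_k(λ), e^{tJ_k(λ)} = e^{λt} · (I + tN + t^2 N^2/2! + ... + t^{k-1} N^{k-1}/(k-1)!) where N is the nilpotent superdiagonal part.

Assembling the blocks and conjugating back gives the entries of e^{tA} as shown above.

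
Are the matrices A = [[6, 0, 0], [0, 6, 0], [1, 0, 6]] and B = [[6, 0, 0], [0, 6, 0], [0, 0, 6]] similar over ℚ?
No.

Both have characteristic polynomial (x - 6)^3, but the minimal polynomial of A is (x - 6)^2 while the minimal polynomial of B is x - 6. The minimal polynomial is a similarity invariant, so A and B are not similar.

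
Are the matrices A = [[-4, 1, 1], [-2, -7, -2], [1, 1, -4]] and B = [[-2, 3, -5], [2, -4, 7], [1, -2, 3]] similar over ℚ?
No.

trace(A) = -15 but trace(B) = -3. The trace is a similarity invariant, so A and B are not similar.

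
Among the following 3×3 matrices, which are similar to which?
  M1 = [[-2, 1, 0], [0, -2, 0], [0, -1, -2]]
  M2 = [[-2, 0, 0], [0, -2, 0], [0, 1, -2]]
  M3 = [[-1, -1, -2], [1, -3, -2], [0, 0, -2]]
1 class: {M1, M2, M3}

Characteristic polynomials: χ_{M1} = (x + 2)^3, χ_{M2} = (x + 2)^3, χ_{M3} = (x + 2)^3.

{M1, M2, M3}: invariant factors x + 2, (x + 2)^2.

Matrices are similar if and only if their invariant-factor lists agree; the partition into similarity classes is {M1, M2, M3}.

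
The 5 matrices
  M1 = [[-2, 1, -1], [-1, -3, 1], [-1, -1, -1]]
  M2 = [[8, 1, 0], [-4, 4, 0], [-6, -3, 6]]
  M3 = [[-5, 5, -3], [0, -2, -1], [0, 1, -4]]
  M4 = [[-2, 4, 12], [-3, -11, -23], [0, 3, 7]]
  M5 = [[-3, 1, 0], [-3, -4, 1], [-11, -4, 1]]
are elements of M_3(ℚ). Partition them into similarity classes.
3 classes: {M1, M4, M5}, {M2}, {M3}

Characteristic polynomials: χ_{M1} = (x + 2)^3, χ_{M2} = (x - 6)^3, χ_{M3} = (x + 3)^2(x + 5), χ_{M4} = (x + 2)^3, χ_{M5} = (x + 2)^3.

{M1, M4, M5}: invariant factors (x + 2)^3.

{M2}: invariant factors x - 6, (x - 6)^2.

{M3}: invariant factors (x + 3)^2(x + 5).

Matrices are similar if and only if their invariant-factor lists agree; the partition into similarity classes is {M1, M4, M5}, {M2}, {M3}.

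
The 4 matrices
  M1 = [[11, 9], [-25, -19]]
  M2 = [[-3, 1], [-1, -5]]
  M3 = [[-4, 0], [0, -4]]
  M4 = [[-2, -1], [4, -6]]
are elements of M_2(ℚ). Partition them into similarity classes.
2 classes: {M1, M2, M4}, {M3}

Characteristic polynomials: χ_{M1} = (x + 4)^2, χ_{M2} = (x + 4)^2, χ_{M3} = (x + 4)^2, χ_{M4} = (x + 4)^2.

{M1, M2, M4}: invariant factors (x + 4)^2.

{M3}: invariant factors x + 4, x + 4.

Matrices are similar if and only if their invariant-factor lists agree; the partition into similarity classes is {M1, M2, M4}, {M3}.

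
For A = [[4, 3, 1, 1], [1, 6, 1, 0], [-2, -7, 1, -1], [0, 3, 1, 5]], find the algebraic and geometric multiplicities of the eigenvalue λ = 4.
algebraic multiplicity 4, geometric multiplicity 2

The characteristic polynomial is (x - 4)^4, so the factor x - 4 appears with exponent 4: the algebraic multiplicity is 4.

rank(A - 4I) = 2, so the eigenspace has dimension 4 - 2 = 2: the geometric multiplicity is 2.

Since 2 < 4, A is not diagonalizable.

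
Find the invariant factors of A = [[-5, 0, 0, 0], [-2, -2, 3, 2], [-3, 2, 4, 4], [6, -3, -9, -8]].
The Jordan structure of A has elementary divisors (x + 5), (x + 2)^3. Arranging the block sizes at each eigenvalue in decreasing order and taking row products gives the invariant factors.

Invariant factors (smallest first, each dividing the next): (x + 2)^3(x + 5).

Check: the last factor (x + 2)^3(x + 5) is the minimal polynomial, and the product (x + 2)^3(x + 5) is the characteristic polynomial.

(x + 2)^3(x + 5)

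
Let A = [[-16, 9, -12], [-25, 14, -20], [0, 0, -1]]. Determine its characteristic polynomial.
xI - A = [[x + 16, -9, 12], [25, x - 14, 20], [0, 0, x + 1]].

Expanding det(xI - A) along the first row:
det(xI - A) = + (x + 16)·det([[x - 14, 20], [0, x + 1]]) - (-9)·det([[25, 20], [0, x + 1]]) + (12)·det([[25, x - 14], [0, 0]]).

Evaluating gives χ_A(x) = x^3 + 3x^2 + 3x + 1 = (x + 1)^3.

χ_A(x) = (x + 1)^3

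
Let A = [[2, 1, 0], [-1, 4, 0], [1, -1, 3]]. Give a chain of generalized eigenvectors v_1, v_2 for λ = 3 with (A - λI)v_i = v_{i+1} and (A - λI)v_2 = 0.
v_1 = [[3, 4, -3]]^T, v_2 = [[1, 1, -1]]^T

We seek v_1 ∈ ker((A - 3I)^2) \ ker(A - 3I), then set v_{i+1} = (A - 3I) v_i.

One such chain is v_1 = [[3, 4, -3]]^T, v_2 = [[1, 1, -1]]^T. Check: (A - 3I) v_2 = [[0, 0, 0]]^T = 0.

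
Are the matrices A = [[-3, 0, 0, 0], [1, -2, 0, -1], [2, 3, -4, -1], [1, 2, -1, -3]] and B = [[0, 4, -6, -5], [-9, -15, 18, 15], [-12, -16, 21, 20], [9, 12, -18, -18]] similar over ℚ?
No.

Both have characteristic polynomial (x + 3)^4, but the minimal polynomial of A is (x + 3)^3 while the minimal polynomial of B is (x + 3)^2. The minimal polynomial is a similarity invariant, so A and B are not similar.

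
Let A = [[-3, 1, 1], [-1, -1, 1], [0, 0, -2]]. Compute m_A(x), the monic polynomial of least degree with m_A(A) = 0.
m_A(x) = (x + 2)^2

The characteristic polynomial factors as (x + 2)^3. The minimal polynomial is ∏(x - λ)^{k_λ} where k_λ is the size of the largest Jordan block at λ.

For λ = -2: rank(A + 2I) = 1, and the largest Jordan block has size 2 (the smallest k with rank((A + 2I)^k) = rank((A + 2I)^(k+1))).

So m_A(x) = (x + 2)^2.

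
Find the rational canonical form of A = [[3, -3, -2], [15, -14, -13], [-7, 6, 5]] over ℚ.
The invariant factors of A (the non-unit diagonal entries of the Smith normal form of xI - A over ℚ[x]) are (x + 2)^3, each dividing the next. The characteristic polynomial is their product, (x + 2)^3.

The rational canonical form is the block-diagonal matrix of companion matrices C(f_i):
R = [[0, 0, -8], [1, 0, -12], [0, 1, -6]].

R = [[0, 0, -8], [1, 0, -12], [0, 1, -6]]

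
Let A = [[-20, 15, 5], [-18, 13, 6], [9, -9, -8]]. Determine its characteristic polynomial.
χ_A(x) = (x + 5)^3

xI - A = [[x + 20, -15, -5], [18, x - 13, -6], [-9, 9, x + 8]].

Expanding det(xI - A) along the first row:
det(xI - A) = + (x + 20)·det([[x - 13, -6], [9, x + 8]]) - (-15)·det([[18, -6], [-9, x + 8]]) + (-5)·det([[18, x - 13], [-9, 9]]).

Evaluating gives χ_A(x) = x^3 + 15x^2 + 75x + 125 = (x + 5)^3.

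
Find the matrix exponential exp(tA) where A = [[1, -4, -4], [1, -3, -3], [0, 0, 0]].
A has Jordan form J = [[-1, 1, 0], [0, -1, 0], [0, 0, 0]] with A = PJP^{-1}, so e^{tA} = P e^{tJ} P^{-1}.

For a Jordan block J_k(λ), e^{tJ_k(λ)} = e^{λt} · (I + tN + t^2 N^2/2! + ... + t^{k-1} N^{k-1}/(k-1)!) where N is the nilpotent superdiagonal part.

Assembling the blocks and conjugating back gives the entries of e^{tA} as shown above.

e^{tA} = [[(2*t + 1)*e^{-t}, -4*t*e^{-t}, -4*t*e^{-t}], [t*e^{-t}, (1 - 2*t)*e^{-t}, (-2*t - e^{t} + 1)*e^{-t}], [0, 0, 1]]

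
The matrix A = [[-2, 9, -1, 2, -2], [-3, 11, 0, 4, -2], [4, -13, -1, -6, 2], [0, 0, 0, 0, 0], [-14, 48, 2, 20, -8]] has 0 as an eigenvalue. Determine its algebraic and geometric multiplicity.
algebraic multiplicity 5, geometric multiplicity 3

The characteristic polynomial is x^5, so the factor x appears with exponent 5: the algebraic multiplicity is 5.

rank(A) = 2, so the eigenspace has dimension 5 - 2 = 3: the geometric multiplicity is 3.

Since 3 < 5, A is not diagonalizable.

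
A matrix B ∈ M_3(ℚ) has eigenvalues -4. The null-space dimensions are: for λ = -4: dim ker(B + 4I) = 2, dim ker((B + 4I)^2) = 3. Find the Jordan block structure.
λ = -4: successive nullity increments [2, 1] count blocks of size ≥ k; block sizes are [2, 1].

Jordan blocks: (-4, 2), (-4, 1)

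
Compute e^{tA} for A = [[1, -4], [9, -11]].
e^{tA} = [[(6*t + 1)*e^{-5*t}, -4*t*e^{-5*t}], [9*t*e^{-5*t}, (1 - 6*t)*e^{-5*t}]]

A has Jordan form J = [[-5, 1], [0, -5]] with A = PJP^{-1}, so e^{tA} = P e^{tJ} P^{-1}.

For a Jordan block J_k(λ), e^{tJ_k(λ)} = e^{λt} · (I + tN + t^2 N^2/2! + ... + t^{k-1} N^{k-1}/(k-1)!) where N is the nilpotent superdiagonal part.

Assembling the blocks and conjugating back gives the entries of e^{tA} as shown above.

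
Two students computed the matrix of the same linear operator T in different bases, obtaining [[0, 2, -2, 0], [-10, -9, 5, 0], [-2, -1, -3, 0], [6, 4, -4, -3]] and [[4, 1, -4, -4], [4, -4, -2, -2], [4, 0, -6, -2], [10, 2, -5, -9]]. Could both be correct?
Two matrices over a field are similar if and only if they have the same invariant factors.

Both A and B have characteristic polynomial (x + 3)(x + 4)^3 and minimal polynomial (x + 3)(x + 4)^2. Computing further, both have invariant factors x + 4, (x + 3)(x + 4)^2. Hence A and B are similar.

Yes.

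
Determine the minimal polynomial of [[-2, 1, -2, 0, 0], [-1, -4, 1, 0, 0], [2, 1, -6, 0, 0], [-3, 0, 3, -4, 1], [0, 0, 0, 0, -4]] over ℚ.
The characteristic polynomial factors as (x + 4)^5. The minimal polynomial is ∏(x - λ)^{k_λ} where k_λ is the size of the largest Jordan block at λ.

For λ = -4: rank(A + 4I) = 3, and the largest Jordan block has size 3 (the smallest k with rank((A + 4I)^k) = rank((A + 4I)^(k+1))).

So m_A(x) = (x + 4)^3.

m_A(x) = (x + 4)^3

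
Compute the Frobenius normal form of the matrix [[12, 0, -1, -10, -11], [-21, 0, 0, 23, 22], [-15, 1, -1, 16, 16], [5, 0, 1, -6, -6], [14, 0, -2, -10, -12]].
The invariant factors of A (the non-unit diagonal entries of the Smith normal form of xI - A over ℚ[x]) are (x + 2)(x + 5)(x^3 - 3x + 1), each dividing the next. The characteristic polynomial is their product, (x + 2)(x + 5)(x^3 - 3x + 1).

The rational canonical form is the block-diagonal matrix of companion matrices C(f_i):
R = [[0, 0, 0, 0, -10], [1, 0, 0, 0, 23], [0, 1, 0, 0, 20], [0, 0, 1, 0, -7], [0, 0, 0, 1, -7]].

Note the characteristic polynomial does not split into linear factors over ℚ, so A has no Jordan form over ℚ; the rational canonical form exists over any field.

R = [[0, 0, 0, 0, -10], [1, 0, 0, 0, 23], [0, 1, 0, 0, 20], [0, 0, 1, 0, -7], [0, 0, 0, 1, -7]]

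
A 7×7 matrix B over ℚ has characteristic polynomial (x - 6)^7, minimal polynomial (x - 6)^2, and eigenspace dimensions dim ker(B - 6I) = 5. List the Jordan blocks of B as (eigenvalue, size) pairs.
Jordan blocks: (6, 2), (6, 2), (6, 1), (6, 1), (6, 1)

λ = 6: algebraic multiplicity 7 (exponent in χ_B), largest block size 2 (exponent in m_B), 5 blocks (geometric multiplicity). These force block sizes [2, 2, 1, 1, 1].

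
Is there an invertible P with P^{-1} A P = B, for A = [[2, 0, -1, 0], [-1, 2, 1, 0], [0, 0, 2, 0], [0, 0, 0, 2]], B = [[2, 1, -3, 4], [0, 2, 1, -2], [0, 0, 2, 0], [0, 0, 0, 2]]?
Two matrices over a field are similar if and only if they have the same invariant factors.

Both A and B have characteristic polynomial (x - 2)^4 and minimal polynomial (x - 2)^3. Computing further, both have invariant factors x - 2, (x - 2)^3. Hence A and B are similar.

Yes.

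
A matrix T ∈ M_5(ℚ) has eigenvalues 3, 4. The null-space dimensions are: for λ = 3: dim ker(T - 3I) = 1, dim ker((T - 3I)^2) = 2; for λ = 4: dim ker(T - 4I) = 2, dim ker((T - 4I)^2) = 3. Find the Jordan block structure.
Jordan blocks: (3, 2), (4, 2), (4, 1)

λ = 3: successive nullity increments [1, 1] count blocks of size ≥ k; block sizes are [2].
λ = 4: successive nullity increments [2, 1] count blocks of size ≥ k; block sizes are [2, 1].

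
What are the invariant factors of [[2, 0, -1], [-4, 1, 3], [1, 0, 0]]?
(x - 1)^3

The Jordan structure of A has elementary divisors (x - 1)^3. Arranging the block sizes at each eigenvalue in decreasing order and taking row products gives the invariant factors.

Invariant factors (smallest first, each dividing the next): (x - 1)^3.

Check: the last factor (x - 1)^3 is the minimal polynomial, and the product (x - 1)^3 is the characteristic polynomial.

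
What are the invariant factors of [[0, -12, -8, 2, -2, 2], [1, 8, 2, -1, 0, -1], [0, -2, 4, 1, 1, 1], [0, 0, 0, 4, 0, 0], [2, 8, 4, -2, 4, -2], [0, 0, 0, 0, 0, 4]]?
x - 4, x - 4, (x - 4)^2, (x - 4)^2

The Jordan structure of A has elementary divisors (x - 4)^2, (x - 4)^2, (x - 4), (x - 4). Arranging the block sizes at each eigenvalue in decreasing order and taking row products gives the invariant factors.

Invariant factors (smallest first, each dividing the next): x - 4, x - 4, (x - 4)^2, (x - 4)^2.

Check: the last factor (x - 4)^2 is the minimal polynomial, and the product (x - 4)^6 is the characteristic polynomial.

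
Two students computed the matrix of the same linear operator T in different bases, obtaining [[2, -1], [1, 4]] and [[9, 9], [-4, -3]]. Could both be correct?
Yes.

Two matrices over a field are similar if and only if they have the same invariant factors.

Both A and B have characteristic polynomial (x - 3)^2 and minimal polynomial (x - 3)^2. Computing further, both have invariant factors (x - 3)^2. Hence A and B are similar.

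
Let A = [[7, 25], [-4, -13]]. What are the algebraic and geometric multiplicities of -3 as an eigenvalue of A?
The characteristic polynomial is (x + 3)^2, so the factor x + 3 appears with exponent 2: the algebraic multiplicity is 2.

rank(A + 3I) = 1, so the eigenspace has dimension 2 - 1 = 1: the geometric multiplicity is 1.

Since 1 < 2, A is not diagonalizable.

algebraic multiplicity 2, geometric multiplicity 1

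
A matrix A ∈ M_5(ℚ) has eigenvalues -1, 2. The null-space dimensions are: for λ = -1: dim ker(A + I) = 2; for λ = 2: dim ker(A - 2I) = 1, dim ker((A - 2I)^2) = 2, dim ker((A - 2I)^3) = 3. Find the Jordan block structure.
Jordan blocks: (-1, 1), (-1, 1), (2, 3)

λ = -1: successive nullity increments [2] count blocks of size ≥ k; block sizes are [1, 1].
λ = 2: successive nullity increments [1, 1, 1] count blocks of size ≥ k; block sizes are [3].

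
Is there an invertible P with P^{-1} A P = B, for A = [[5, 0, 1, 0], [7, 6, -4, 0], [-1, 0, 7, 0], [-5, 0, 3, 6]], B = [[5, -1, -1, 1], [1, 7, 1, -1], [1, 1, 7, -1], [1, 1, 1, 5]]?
Both have characteristic polynomial (x - 6)^4, but the minimal polynomial of A is (x - 6)^3 while the minimal polynomial of B is (x - 6)^2. The minimal polynomial is a similarity invariant, so A and B are not similar.

No.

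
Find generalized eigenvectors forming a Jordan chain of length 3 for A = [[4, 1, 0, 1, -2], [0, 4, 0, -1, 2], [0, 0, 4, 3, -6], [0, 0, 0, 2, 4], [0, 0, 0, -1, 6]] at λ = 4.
v_1 = [[0, 0, 3, -3, -1]]^T, v_2 = [[-1, 1, -3, 2, 1]]^T, v_3 = [[1, 0, 0, 0, 0]]^T

We seek v_1 ∈ ker((A - 4I)^3) \ ker((A - 4I)^2), then set v_{i+1} = (A - 4I) v_i.

One such chain is v_1 = [[0, 0, 3, -3, -1]]^T, v_2 = [[-1, 1, -3, 2, 1]]^T, v_3 = [[1, 0, 0, 0, 0]]^T. Check: (A - 4I) v_3 = [[0, 0, 0, 0, 0]]^T = 0.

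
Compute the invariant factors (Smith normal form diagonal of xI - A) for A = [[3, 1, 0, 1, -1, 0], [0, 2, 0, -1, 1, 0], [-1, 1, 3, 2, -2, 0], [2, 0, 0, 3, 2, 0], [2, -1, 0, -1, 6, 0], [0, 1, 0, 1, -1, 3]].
The Jordan structure of A has elementary divisors (x - 3)^2, (x - 3)^2, (x - 3), (x - 5). Arranging the block sizes at each eigenvalue in decreasing order and taking row products gives the invariant factors.

Invariant factors (smallest first, each dividing the next): x - 3, (x - 3)^2, (x - 5)(x - 3)^2.

Check: the last factor (x - 5)(x - 3)^2 is the minimal polynomial, and the product (x - 5)(x - 3)^5 is the characteristic polynomial.

x - 3, (x - 3)^2, (x - 5)(x - 3)^2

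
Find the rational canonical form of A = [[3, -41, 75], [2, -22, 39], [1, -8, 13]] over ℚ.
R = [[0, 0, -5], [1, 0, -6], [0, 1, -6]]

The invariant factors of A (the non-unit diagonal entries of the Smith normal form of xI - A over ℚ[x]) are (x + 5)(x^2 + x + 1), each dividing the next. The characteristic polynomial is their product, (x + 5)(x^2 + x + 1).

The rational canonical form is the block-diagonal matrix of companion matrices C(f_i):
R = [[0, 0, -5], [1, 0, -6], [0, 1, -6]].

Note the characteristic polynomial does not split into linear factors over ℚ, so A has no Jordan form over ℚ; the rational canonical form exists over any field.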